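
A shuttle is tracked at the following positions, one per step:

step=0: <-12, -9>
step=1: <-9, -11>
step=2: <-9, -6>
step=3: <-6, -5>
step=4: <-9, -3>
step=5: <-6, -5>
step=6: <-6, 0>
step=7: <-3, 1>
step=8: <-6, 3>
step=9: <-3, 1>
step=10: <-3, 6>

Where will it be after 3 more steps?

The moves between consecutive positions are <+3, -2>, <+0, +5>, <+3, +1>, <-3, +2>, <+3, -2>, <+0, +5>, <+3, +1>, <-3, +2>, <+3, -2>, <+0, +5>; they repeat the 4-cycle [<+3, -2>, <+0, +5>, <+3, +1>, <-3, +2>].
step 11: apply <+3, +1> → <0, 7>
step 12: apply <-3, +2> → <-3, 9>
step 13: apply <+3, -2> → <0, 7>

<0, 7>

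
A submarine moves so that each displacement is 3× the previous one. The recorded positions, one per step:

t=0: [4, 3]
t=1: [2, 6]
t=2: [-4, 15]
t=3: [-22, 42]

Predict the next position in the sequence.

Step-to-step displacements: [-2, +3], [-6, +9], [-18, +27]; each is 3× the previous.
step 4: [-22, 42] + [-54, +81] → [-76, 123]

[-76, 123]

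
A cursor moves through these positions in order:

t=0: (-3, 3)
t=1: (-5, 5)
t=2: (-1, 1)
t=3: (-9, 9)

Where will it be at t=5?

Step-to-step displacements: (-2, +2), (+4, -4), (-8, +8); each is -2× the previous.
step 4: (-9, 9) + (+16, -16) → (7, -7)
step 5: (7, -7) + (-32, +32) → (-25, 25)

(-25, 25)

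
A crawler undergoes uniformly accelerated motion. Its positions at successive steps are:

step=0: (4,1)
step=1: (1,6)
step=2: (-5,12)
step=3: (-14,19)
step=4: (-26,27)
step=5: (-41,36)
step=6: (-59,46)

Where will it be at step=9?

Taking differences between consecutive positions: (-3,+5), (-6,+6), (-9,+7), (-12,+8), (-15,+9), (-18,+10). These grow by (-3,+1) each step.
step 7: (-59,46) + (-21,+11) → (-80,57)
step 8: (-80,57) + (-24,+12) → (-104,69)
step 9: (-104,69) + (-27,+13) → (-131,82)

(-131,82)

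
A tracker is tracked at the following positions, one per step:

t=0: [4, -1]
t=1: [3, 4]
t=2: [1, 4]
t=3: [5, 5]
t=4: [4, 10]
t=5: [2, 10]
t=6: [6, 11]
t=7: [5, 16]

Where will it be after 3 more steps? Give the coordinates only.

Step-to-step displacements: [-1, +5], [-2, +0], [+4, +1], [-1, +5], [-2, +0], [+4, +1], [-1, +5] — a repeating cycle of length 3.
step 8: apply [-2, +0] → [3, 16]
step 9: apply [+4, +1] → [7, 17]
step 10: apply [-1, +5] → [6, 22]

[6, 22]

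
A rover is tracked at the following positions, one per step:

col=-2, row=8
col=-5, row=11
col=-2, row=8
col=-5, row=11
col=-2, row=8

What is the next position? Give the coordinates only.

col=-5, row=11

Step-to-step displacements: (-3, +3), (+3, -3), (-3, +3), (+3, -3); each is -1× the previous.
step 5: col=-2, row=8 + (-3, +3) → col=-5, row=11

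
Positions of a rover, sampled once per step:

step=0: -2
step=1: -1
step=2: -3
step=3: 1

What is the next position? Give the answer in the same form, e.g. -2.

The jumps are +1, -2, +4 — a geometric progression with ratio -2.
step 4: 1 − 8 → -7

-7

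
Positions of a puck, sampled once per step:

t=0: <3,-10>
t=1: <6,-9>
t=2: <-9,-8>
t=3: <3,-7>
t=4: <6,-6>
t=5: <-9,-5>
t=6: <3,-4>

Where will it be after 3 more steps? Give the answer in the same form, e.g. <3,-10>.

First: cycles through 3, 6, -9 every 3 steps. Step 9 lands at position 0 of the cycle → 3.
Second: linear, +1 per step → -1 at step 9.

<3,-1>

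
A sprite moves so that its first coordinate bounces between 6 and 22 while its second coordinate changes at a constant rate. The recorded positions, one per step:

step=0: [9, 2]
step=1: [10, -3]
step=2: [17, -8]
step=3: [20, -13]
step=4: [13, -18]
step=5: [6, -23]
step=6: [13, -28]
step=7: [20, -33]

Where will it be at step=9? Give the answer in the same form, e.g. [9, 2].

[10, -43]

The first coordinate reflects between 6 and 22, moving 7 per step.
  step 8: 20 → 17
  step 9: 17 → 10
The second coordinate changes by -5 each step: at step 9 it is -43.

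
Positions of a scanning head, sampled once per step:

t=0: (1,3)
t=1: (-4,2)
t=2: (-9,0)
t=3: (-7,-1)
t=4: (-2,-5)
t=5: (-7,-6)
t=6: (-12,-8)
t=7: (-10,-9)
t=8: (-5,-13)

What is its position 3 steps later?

Step-to-step displacements: (-5,-1), (-5,-2), (+2,-1), (+5,-4), (-5,-1), (-5,-2), (+2,-1), (+5,-4) — a repeating cycle of length 4.
step 9: apply (-5,-1) → (-10,-14)
step 10: apply (-5,-2) → (-15,-16)
step 11: apply (+2,-1) → (-13,-17)

(-13,-17)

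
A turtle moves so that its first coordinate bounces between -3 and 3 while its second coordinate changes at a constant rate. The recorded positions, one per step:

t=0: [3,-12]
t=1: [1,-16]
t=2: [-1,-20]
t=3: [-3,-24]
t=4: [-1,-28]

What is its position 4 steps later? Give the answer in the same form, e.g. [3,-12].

The first coordinate reflects between -3 and 3, moving 2 per step.
  step 5: -1 → 1
  step 6: 1 → 3
  step 7: 3 → 1
  step 8: 1 → -1
The second coordinate changes by -4 each step: at step 8 it is -44.

[-1,-44]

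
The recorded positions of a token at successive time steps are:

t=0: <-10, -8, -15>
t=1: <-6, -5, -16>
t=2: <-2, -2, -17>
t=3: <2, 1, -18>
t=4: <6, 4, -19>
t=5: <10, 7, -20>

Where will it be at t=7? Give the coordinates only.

<18, 13, -22>

Each step adds <+4, +3, -1> to the position.
step 6: <10, 7, -20> + <+4, +3, -1> → <14, 10, -21>
step 7: <14, 10, -21> + <+4, +3, -1> → <18, 13, -22>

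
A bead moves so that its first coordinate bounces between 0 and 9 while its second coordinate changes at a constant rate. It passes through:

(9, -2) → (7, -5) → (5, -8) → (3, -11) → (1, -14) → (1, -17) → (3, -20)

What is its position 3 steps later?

The first coordinate travels 2 per step and bounces off the walls at 0 and 9.
  step 7: 3 → 5
  step 8: 5 → 7
  step 9: 7 → 9
The second coordinate changes by -3 each step: at step 9 it is -29.

(9, -29)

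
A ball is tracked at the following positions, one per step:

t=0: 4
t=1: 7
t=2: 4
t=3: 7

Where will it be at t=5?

7

Consecutive displacements +3, -3, +3 scale by a factor of -1 each step.
step 4: 7 − 3 → 4
step 5: 4 + 3 → 7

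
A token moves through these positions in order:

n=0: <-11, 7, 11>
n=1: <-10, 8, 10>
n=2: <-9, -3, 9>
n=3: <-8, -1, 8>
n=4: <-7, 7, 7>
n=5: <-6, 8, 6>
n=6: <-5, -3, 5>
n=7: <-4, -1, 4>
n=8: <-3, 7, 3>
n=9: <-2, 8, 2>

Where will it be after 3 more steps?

The first coordinate changes by +1 each step, so at step 12 it is -11 + 12·(1) = 1.
The second coordinate repeats the cycle [7, 8, -3, -1] with period 4; step 12 mod 4 = 0, giving 7.
The third coordinate changes by -1 each step, so at step 12 it is 11 + 12·(-1) = -1.

<1, 7, -1>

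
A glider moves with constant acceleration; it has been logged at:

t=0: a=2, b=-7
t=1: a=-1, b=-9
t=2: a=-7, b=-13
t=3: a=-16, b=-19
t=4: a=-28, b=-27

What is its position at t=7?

a=-82, b=-63

Taking differences between consecutive positions: (-3,-2), (-6,-4), (-9,-6), (-12,-8). These grow by (-3,-2) each step.
step 5: a=-28, b=-27 + (-15,-10) → a=-43, b=-37
step 6: a=-43, b=-37 + (-18,-12) → a=-61, b=-49
step 7: a=-61, b=-49 + (-21,-14) → a=-82, b=-63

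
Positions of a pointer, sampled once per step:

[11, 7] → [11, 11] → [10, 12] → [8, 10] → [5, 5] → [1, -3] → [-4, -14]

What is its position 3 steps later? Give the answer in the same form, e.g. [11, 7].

[-25, -65]

Successive displacements: [+0, +4], [-1, +1], [-2, -2], [-3, -5], [-4, -8], [-5, -11] — each changes by [-1, -3].
step 7: [-4, -14] + [-6, -14] → [-10, -28]
step 8: [-10, -28] + [-7, -17] → [-17, -45]
step 9: [-17, -45] + [-8, -20] → [-25, -65]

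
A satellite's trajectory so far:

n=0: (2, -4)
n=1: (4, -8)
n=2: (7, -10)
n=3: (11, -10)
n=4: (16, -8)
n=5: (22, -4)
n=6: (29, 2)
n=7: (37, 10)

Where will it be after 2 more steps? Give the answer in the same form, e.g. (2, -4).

(56, 32)

Taking differences between consecutive positions: (+2, -4), (+3, -2), (+4, +0), (+5, +2), (+6, +4), (+7, +6), (+8, +8). These grow by (+1, +2) each step.
step 8: (37, 10) + (+9, +10) → (46, 20)
step 9: (46, 20) + (+10, +12) → (56, 32)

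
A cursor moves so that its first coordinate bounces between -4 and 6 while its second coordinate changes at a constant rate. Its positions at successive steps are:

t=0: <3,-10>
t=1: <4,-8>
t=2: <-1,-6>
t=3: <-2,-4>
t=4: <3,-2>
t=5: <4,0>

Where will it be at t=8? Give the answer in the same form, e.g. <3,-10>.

The first coordinate travels 5 per step and bounces off the walls at -4 and 6.
  step 6: 4 → -1
  step 7: -1 → -2
  step 8: -2 → 3
The second coordinate changes by +2 each step: at step 8 it is 6.

<3,6>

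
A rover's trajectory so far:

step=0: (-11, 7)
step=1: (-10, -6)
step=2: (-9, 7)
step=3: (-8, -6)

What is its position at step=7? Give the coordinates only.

(-4, -6)

First: linear, +1 per step → -4 at step 7.
Second: cycles through 7, -6 every 2 steps. Step 7 lands at position 1 of the cycle → -6.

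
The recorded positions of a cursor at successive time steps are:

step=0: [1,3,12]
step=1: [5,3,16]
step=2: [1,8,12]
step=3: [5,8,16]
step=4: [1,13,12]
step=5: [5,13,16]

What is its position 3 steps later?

Differencing gives [+4,+0,+4], [-4,+5,-4], [+4,+0,+4], [-4,+5,-4], [+4,+0,+4]. This is the pattern [+4,+0,+4], [-4,+5,-4] repeated.
step 6: apply [-4,+5,-4] → [1,18,12]
step 7: apply [+4,+0,+4] → [5,18,16]
step 8: apply [-4,+5,-4] → [1,23,12]

[1,23,12]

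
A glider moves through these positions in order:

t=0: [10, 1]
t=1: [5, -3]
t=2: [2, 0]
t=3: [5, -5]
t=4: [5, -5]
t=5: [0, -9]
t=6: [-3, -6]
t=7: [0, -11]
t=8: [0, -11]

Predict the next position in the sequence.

The moves between consecutive positions are [-5, -4], [-3, +3], [+3, -5], [+0, +0], [-5, -4], [-3, +3], [+3, -5], [+0, +0]; they repeat the 4-cycle [[-5, -4], [-3, +3], [+3, -5], [+0, +0]].
step 9: apply [-5, -4] → [-5, -15]

[-5, -15]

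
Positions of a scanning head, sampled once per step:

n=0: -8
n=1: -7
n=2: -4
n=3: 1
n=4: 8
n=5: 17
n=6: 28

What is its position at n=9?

73

Successive displacements: +1, +3, +5, +7, +9, +11 — each changes by +2.
step 7: 28 + 13 → 41
step 8: 41 + 15 → 56
step 9: 56 + 17 → 73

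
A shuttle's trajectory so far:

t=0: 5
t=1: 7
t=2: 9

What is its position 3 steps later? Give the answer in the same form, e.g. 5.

Constant displacement of +2 per step.
step 3: 9 + 2 → 11
step 4: 11 + 2 → 13
step 5: 13 + 2 → 15

15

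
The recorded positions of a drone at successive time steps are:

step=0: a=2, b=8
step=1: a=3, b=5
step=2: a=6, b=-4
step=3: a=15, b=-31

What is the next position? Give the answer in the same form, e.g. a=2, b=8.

a=42, b=-112

The jumps are (+1,-3), (+3,-9), (+9,-27) — a geometric progression with ratio 3.
step 4: a=15, b=-31 + (+27,-81) → a=42, b=-112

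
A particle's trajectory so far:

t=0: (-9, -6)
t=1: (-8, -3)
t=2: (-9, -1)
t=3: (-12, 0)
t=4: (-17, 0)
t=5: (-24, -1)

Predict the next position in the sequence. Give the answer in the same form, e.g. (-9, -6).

(-33, -3)

Successive displacements: (+1, +3), (-1, +2), (-3, +1), (-5, +0), (-7, -1) — each changes by (-2, -1).
step 6: (-24, -1) + (-9, -2) → (-33, -3)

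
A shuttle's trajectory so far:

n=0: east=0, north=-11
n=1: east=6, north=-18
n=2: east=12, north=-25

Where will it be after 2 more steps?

The position changes by (+6,-7) every step.
step 3: east=12, north=-25 + (+6,-7) → east=18, north=-32
step 4: east=18, north=-32 + (+6,-7) → east=24, north=-39

east=24, north=-39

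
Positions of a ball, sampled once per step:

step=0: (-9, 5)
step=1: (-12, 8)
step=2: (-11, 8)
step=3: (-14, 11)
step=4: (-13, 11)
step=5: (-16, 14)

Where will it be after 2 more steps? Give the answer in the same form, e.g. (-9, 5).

Step-to-step displacements: (-3, +3), (+1, +0), (-3, +3), (+1, +0), (-3, +3) — a repeating cycle of length 2.
step 6: apply (+1, +0) → (-15, 14)
step 7: apply (-3, +3) → (-18, 17)

(-18, 17)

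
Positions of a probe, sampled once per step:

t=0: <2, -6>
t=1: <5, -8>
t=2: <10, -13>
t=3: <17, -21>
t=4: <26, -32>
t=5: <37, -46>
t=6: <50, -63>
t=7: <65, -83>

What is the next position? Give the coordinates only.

<82, -106>

First differences are <+3, -2>, <+5, -5>, <+7, -8>, <+9, -11>, <+11, -14>, <+13, -17>, <+15, -20>; their common second difference is <+2, -3> (constant acceleration).
step 8: <65, -83> + <+17, -23> → <82, -106>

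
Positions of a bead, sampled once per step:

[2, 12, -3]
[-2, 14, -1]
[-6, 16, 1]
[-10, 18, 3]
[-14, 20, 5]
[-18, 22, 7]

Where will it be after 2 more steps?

[-26, 26, 11]

Each step adds [-4, +2, +2] to the position.
step 6: [-18, 22, 7] + [-4, +2, +2] → [-22, 24, 9]
step 7: [-22, 24, 9] + [-4, +2, +2] → [-26, 26, 11]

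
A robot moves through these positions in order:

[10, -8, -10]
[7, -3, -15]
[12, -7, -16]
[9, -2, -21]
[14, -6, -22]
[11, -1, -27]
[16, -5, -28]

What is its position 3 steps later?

[15, 1, -39]

Differencing gives [-3, +5, -5], [+5, -4, -1], [-3, +5, -5], [+5, -4, -1], [-3, +5, -5], [+5, -4, -1]. This is the pattern [-3, +5, -5], [+5, -4, -1] repeated.
step 7: apply [-3, +5, -5] → [13, 0, -33]
step 8: apply [+5, -4, -1] → [18, -4, -34]
step 9: apply [-3, +5, -5] → [15, 1, -39]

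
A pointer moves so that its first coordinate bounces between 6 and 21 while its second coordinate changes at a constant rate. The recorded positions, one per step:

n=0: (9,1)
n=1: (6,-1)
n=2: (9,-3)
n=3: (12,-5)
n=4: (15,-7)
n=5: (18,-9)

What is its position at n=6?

The first coordinate travels 3 per step and bounces off the walls at 6 and 21.
  step 6: 18 → 21
The second coordinate changes by -2 each step: at step 6 it is -11.

(21,-11)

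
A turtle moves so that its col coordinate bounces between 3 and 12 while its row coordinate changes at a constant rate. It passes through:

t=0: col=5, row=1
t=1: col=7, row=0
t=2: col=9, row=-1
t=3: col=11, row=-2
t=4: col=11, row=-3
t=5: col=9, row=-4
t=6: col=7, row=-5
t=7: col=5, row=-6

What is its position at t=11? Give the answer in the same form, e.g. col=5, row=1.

col=9, row=-10

The col coordinate reflects between 3 and 12, moving 2 per step.
  step 8: 5 → 3
  step 9: 3 → 5
  step 10: 5 → 7
  step 11: 7 → 9
The row coordinate changes by -1 each step: at step 11 it is -10.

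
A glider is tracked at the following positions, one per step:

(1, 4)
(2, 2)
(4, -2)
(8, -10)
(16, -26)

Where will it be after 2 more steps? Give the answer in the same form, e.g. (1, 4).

(64, -122)

Consecutive displacements (+1, -2), (+2, -4), (+4, -8), (+8, -16) scale by a factor of 2 each step.
step 5: (16, -26) + (+16, -32) → (32, -58)
step 6: (32, -58) + (+32, -64) → (64, -122)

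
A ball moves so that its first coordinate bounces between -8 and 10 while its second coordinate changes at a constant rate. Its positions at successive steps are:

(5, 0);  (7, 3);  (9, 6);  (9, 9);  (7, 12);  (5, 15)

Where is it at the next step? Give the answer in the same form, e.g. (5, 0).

(3, 18)

The first coordinate reflects between -8 and 10, moving 2 per step.
  step 6: 5 → 3
The second coordinate changes by +3 each step: at step 6 it is 18.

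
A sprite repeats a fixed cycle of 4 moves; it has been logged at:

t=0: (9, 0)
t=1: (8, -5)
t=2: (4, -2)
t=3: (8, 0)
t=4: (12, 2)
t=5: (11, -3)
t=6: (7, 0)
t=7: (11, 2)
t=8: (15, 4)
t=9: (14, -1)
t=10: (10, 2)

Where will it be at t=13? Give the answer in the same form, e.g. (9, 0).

Step-to-step displacements: (-1, -5), (-4, +3), (+4, +2), (+4, +2), (-1, -5), (-4, +3), (+4, +2), (+4, +2), (-1, -5), (-4, +3) — a repeating cycle of length 4.
step 11: apply (+4, +2) → (14, 4)
step 12: apply (+4, +2) → (18, 6)
step 13: apply (-1, -5) → (17, 1)

(17, 1)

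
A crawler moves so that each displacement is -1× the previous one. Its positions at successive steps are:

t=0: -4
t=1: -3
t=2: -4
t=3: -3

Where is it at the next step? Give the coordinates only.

-4

Step-to-step displacements: +1, -1, +1; each is -1× the previous.
step 4: -3 − 1 → -4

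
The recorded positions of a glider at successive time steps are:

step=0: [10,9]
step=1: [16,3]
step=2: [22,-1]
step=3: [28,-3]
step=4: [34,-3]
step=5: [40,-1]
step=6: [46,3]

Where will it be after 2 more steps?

[58,17]

Taking differences between consecutive positions: [+6,-6], [+6,-4], [+6,-2], [+6,+0], [+6,+2], [+6,+4]. These grow by [+0,+2] each step.
step 7: [46,3] + [+6,+6] → [52,9]
step 8: [52,9] + [+6,+8] → [58,17]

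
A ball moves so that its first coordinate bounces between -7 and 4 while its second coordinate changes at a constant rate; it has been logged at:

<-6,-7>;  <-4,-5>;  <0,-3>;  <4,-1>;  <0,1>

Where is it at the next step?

The first coordinate reflects between -7 and 4, moving 4 per step.
  step 5: 0 → -4
The second coordinate changes by +2 each step: at step 5 it is 3.

<-4,3>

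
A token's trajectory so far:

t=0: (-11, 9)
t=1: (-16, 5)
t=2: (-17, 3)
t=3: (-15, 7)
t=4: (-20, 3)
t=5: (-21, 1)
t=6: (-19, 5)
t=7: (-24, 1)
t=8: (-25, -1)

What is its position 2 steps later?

(-28, -1)

Differencing gives (-5, -4), (-1, -2), (+2, +4), (-5, -4), (-1, -2), (+2, +4), (-5, -4), (-1, -2). This is the pattern (-5, -4), (-1, -2), (+2, +4) repeated.
step 9: apply (+2, +4) → (-23, 3)
step 10: apply (-5, -4) → (-28, -1)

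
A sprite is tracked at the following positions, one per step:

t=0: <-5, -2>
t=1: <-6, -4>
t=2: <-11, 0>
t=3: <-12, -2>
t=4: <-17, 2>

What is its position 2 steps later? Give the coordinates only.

<-23, 4>

Step-to-step displacements: <-1, -2>, <-5, +4>, <-1, -2>, <-5, +4> — a repeating cycle of length 2.
step 5: apply <-1, -2> → <-18, 0>
step 6: apply <-5, +4> → <-23, 4>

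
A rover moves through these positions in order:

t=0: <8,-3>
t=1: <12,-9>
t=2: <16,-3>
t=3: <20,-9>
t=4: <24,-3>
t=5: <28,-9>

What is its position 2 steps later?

The first coordinate changes by +4 each step, so at step 7 it is 8 + 7·(4) = 36.
The second coordinate repeats the cycle [-3, -9] with period 2; step 7 mod 2 = 1, giving -9.

<36,-9>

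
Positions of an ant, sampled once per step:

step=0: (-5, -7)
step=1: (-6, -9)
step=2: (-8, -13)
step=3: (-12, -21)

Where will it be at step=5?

(-36, -69)

The jumps are (-1, -2), (-2, -4), (-4, -8) — a geometric progression with ratio 2.
step 4: (-12, -21) + (-8, -16) → (-20, -37)
step 5: (-20, -37) + (-16, -32) → (-36, -69)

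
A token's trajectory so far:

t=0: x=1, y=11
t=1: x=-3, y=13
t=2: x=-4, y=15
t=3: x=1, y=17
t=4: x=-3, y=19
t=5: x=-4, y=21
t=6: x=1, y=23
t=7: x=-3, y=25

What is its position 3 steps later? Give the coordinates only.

The x coordinate repeats the cycle [1, -3, -4] with period 3; step 10 mod 3 = 1, giving -3.
The y coordinate changes by +2 each step, so at step 10 it is 11 + 10·(2) = 31.

x=-3, y=31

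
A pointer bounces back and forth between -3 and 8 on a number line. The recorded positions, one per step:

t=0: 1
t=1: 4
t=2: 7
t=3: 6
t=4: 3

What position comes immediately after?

The value reflects between -3 and 8, moving 3 per step.
  step 5: 3 → 0

0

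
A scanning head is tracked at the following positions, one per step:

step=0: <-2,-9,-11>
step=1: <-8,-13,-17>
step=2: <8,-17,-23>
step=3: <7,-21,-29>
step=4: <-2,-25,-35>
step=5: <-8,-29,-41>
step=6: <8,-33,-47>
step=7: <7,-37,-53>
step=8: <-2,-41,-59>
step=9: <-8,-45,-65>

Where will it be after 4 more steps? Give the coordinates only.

<-8,-61,-89>

The first coordinate repeats the cycle [-2, -8, 8, 7] with period 4; step 13 mod 4 = 1, giving -8.
The second coordinate changes by -4 each step, so at step 13 it is -9 + 13·(-4) = -61.
The third coordinate changes by -6 each step, so at step 13 it is -11 + 13·(-6) = -89.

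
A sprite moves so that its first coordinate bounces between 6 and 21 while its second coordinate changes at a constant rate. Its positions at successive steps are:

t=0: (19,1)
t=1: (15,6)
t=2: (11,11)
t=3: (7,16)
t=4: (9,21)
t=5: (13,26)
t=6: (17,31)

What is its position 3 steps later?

The first coordinate reflects between 6 and 21, moving 4 per step.
  step 7: 17 → 21
  step 8: 21 → 17
  step 9: 17 → 13
The second coordinate changes by +5 each step: at step 9 it is 46.

(13,46)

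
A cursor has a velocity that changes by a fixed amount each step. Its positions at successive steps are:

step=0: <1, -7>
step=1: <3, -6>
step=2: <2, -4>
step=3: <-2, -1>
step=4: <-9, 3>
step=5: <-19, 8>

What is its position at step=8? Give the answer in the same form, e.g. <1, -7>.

<-67, 29>

First differences are <+2, +1>, <-1, +2>, <-4, +3>, <-7, +4>, <-10, +5>; their common second difference is <-3, +1> (constant acceleration).
step 6: <-19, 8> + <-13, +6> → <-32, 14>
step 7: <-32, 14> + <-16, +7> → <-48, 21>
step 8: <-48, 21> + <-19, +8> → <-67, 29>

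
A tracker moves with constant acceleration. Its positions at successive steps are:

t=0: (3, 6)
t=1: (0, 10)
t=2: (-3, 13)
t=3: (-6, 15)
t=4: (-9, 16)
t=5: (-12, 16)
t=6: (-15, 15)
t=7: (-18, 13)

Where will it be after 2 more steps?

(-24, 6)

First differences are (-3, +4), (-3, +3), (-3, +2), (-3, +1), (-3, +0), (-3, -1), (-3, -2); their common second difference is (+0, -1) (constant acceleration).
step 8: (-18, 13) + (-3, -3) → (-21, 10)
step 9: (-21, 10) + (-3, -4) → (-24, 6)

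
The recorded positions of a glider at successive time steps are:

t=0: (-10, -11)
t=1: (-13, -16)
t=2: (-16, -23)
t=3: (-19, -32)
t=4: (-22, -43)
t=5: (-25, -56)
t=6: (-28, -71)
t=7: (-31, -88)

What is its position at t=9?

Successive displacements: (-3, -5), (-3, -7), (-3, -9), (-3, -11), (-3, -13), (-3, -15), (-3, -17) — each changes by (+0, -2).
step 8: (-31, -88) + (-3, -19) → (-34, -107)
step 9: (-34, -107) + (-3, -21) → (-37, -128)

(-37, -128)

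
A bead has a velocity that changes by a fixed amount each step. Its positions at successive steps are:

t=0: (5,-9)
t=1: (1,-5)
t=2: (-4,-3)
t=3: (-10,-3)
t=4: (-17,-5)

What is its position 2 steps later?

First differences are (-4,+4), (-5,+2), (-6,+0), (-7,-2); their common second difference is (-1,-2) (constant acceleration).
step 5: (-17,-5) + (-8,-4) → (-25,-9)
step 6: (-25,-9) + (-9,-6) → (-34,-15)

(-34,-15)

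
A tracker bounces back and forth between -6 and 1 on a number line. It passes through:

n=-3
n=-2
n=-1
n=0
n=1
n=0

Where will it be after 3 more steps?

The value reflects between -6 and 1, moving 1 per step.
  step 6: 0 → -1
  step 7: -1 → -2
  step 8: -2 → -3

n=-3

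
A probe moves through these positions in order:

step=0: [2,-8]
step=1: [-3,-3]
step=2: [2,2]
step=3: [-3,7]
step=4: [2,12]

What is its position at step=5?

[-3,17]

First: cycles through 2, -3 every 2 steps. Step 5 lands at position 1 of the cycle → -3.
Second: linear, +5 per step → 17 at step 5.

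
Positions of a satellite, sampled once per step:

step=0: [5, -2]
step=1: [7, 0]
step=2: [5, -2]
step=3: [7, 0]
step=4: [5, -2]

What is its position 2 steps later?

[5, -2]

Consecutive displacements [+2, +2], [-2, -2], [+2, +2], [-2, -2] scale by a factor of -1 each step.
step 5: [5, -2] + [+2, +2] → [7, 0]
step 6: [7, 0] + [-2, -2] → [5, -2]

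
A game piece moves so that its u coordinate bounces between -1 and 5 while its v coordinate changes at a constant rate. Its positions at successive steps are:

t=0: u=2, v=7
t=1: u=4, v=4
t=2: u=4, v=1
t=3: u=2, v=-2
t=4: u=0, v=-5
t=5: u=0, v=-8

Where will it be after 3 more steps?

The u coordinate reflects between -1 and 5, moving 2 per step.
  step 6: 0 → 2
  step 7: 2 → 4
  step 8: 4 → 4
The v coordinate changes by -3 each step: at step 8 it is -17.

u=4, v=-17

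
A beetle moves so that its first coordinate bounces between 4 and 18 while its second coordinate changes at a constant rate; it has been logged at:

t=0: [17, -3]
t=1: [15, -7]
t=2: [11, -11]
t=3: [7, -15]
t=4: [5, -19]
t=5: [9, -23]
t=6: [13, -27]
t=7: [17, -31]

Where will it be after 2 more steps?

[11, -39]

The first coordinate travels 4 per step and bounces off the walls at 4 and 18.
  step 8: 17 → 15
  step 9: 15 → 11
The second coordinate changes by -4 each step: at step 9 it is -39.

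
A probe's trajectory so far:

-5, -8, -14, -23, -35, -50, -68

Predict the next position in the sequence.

Successive displacements: -3, -6, -9, -12, -15, -18 — each changes by -3.
step 7: -68 − 21 → -89

-89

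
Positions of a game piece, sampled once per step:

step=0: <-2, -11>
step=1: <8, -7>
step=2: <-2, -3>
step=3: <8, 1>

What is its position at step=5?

First: cycles through -2, 8 every 2 steps. Step 5 lands at position 1 of the cycle → 8.
Second: linear, +4 per step → 9 at step 5.

<8, 9>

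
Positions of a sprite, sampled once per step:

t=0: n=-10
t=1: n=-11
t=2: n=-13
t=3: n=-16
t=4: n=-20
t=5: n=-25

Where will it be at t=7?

Successive displacements: -1, -2, -3, -4, -5 — each changes by -1.
step 6: -25 − 6 → n=-31
step 7: -31 − 7 → n=-38

n=-38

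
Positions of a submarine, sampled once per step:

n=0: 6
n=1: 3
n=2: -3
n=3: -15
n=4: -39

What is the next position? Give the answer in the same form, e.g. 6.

Consecutive displacements -3, -6, -12, -24 scale by a factor of 2 each step.
step 5: -39 − 48 → -87

-87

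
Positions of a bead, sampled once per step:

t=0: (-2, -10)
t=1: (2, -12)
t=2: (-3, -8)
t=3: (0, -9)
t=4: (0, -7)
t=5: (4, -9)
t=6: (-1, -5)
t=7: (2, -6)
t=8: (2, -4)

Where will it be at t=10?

(1, -2)

The moves between consecutive positions are (+4, -2), (-5, +4), (+3, -1), (+0, +2), (+4, -2), (-5, +4), (+3, -1), (+0, +2); they repeat the 4-cycle [(+4, -2), (-5, +4), (+3, -1), (+0, +2)].
step 9: apply (+4, -2) → (6, -6)
step 10: apply (-5, +4) → (1, -2)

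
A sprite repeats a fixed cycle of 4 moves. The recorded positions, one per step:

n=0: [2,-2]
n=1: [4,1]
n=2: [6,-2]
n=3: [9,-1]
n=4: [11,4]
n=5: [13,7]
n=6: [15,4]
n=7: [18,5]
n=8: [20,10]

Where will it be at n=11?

Step-to-step displacements: [+2,+3], [+2,-3], [+3,+1], [+2,+5], [+2,+3], [+2,-3], [+3,+1], [+2,+5] — a repeating cycle of length 4.
step 9: apply [+2,+3] → [22,13]
step 10: apply [+2,-3] → [24,10]
step 11: apply [+3,+1] → [27,11]

[27,11]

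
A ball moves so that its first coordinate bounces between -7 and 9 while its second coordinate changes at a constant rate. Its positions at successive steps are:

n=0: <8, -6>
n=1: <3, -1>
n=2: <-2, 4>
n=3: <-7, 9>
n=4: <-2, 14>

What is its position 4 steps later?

The first coordinate reflects between -7 and 9, moving 5 per step.
  step 5: -2 → 3
  step 6: 3 → 8
  step 7: 8 → 5
  step 8: 5 → 0
The second coordinate changes by +5 each step: at step 8 it is 34.

<0, 34>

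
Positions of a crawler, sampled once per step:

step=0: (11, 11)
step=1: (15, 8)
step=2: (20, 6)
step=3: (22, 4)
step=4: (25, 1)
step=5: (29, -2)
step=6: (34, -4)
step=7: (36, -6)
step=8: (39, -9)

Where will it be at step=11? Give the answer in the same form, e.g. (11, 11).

Differencing gives (+4, -3), (+5, -2), (+2, -2), (+3, -3), (+4, -3), (+5, -2), (+2, -2), (+3, -3). This is the pattern (+4, -3), (+5, -2), (+2, -2), (+3, -3) repeated.
step 9: apply (+4, -3) → (43, -12)
step 10: apply (+5, -2) → (48, -14)
step 11: apply (+2, -2) → (50, -16)

(50, -16)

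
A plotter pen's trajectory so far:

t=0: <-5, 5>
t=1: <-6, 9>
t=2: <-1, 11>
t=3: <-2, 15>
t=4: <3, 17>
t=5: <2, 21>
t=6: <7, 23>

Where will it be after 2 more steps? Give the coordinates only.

<11, 29>

Differencing gives <-1, +4>, <+5, +2>, <-1, +4>, <+5, +2>, <-1, +4>, <+5, +2>. This is the pattern <-1, +4>, <+5, +2> repeated.
step 7: apply <-1, +4> → <6, 27>
step 8: apply <+5, +2> → <11, 29>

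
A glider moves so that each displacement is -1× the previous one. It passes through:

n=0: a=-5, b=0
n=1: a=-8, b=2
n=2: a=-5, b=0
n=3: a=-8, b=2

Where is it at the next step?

Step-to-step displacements: (-3,+2), (+3,-2), (-3,+2); each is -1× the previous.
step 4: a=-8, b=2 + (+3,-2) → a=-5, b=0

a=-5, b=0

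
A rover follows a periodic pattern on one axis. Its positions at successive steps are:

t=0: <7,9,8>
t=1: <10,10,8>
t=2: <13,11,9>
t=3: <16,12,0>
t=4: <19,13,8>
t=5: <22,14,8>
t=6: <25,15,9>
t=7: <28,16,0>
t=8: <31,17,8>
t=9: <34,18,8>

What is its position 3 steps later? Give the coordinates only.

First: linear, +3 per step → 43 at step 12.
Second: linear, +1 per step → 21 at step 12.
Third: cycles through 8, 8, 9, 0 every 4 steps. Step 12 lands at position 0 of the cycle → 8.

<43,21,8>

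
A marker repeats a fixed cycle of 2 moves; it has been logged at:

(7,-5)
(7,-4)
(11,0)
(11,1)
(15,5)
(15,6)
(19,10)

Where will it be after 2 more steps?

Differencing gives (+0,+1), (+4,+4), (+0,+1), (+4,+4), (+0,+1), (+4,+4). This is the pattern (+0,+1), (+4,+4) repeated.
step 7: apply (+0,+1) → (19,11)
step 8: apply (+4,+4) → (23,15)

(23,15)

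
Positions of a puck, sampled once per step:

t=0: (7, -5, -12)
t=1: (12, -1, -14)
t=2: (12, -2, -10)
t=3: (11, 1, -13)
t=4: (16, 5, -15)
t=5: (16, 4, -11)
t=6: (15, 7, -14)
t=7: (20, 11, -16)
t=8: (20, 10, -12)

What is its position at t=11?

(24, 16, -13)

The moves between consecutive positions are (+5, +4, -2), (+0, -1, +4), (-1, +3, -3), (+5, +4, -2), (+0, -1, +4), (-1, +3, -3), (+5, +4, -2), (+0, -1, +4); they repeat the 3-cycle [(+5, +4, -2), (+0, -1, +4), (-1, +3, -3)].
step 9: apply (-1, +3, -3) → (19, 13, -15)
step 10: apply (+5, +4, -2) → (24, 17, -17)
step 11: apply (+0, -1, +4) → (24, 16, -13)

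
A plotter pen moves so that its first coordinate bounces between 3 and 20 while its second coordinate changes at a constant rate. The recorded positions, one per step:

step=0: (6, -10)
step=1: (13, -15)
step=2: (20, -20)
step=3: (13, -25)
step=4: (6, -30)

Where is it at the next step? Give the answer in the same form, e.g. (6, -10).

(7, -35)

The first coordinate travels 7 per step and bounces off the walls at 3 and 20.
  step 5: 6 → 7
The second coordinate changes by -5 each step: at step 5 it is -35.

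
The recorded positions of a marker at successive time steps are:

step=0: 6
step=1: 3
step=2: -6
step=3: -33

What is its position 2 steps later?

-357

The jumps are -3, -9, -27 — a geometric progression with ratio 3.
step 4: -33 − 81 → -114
step 5: -114 − 243 → -357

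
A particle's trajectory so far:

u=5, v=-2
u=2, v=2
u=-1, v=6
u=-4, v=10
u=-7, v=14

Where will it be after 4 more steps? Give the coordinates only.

u=-19, v=30

Constant displacement of (-3, +4) per step.
step 5: u=-7, v=14 + (-3, +4) → u=-10, v=18
step 6: u=-10, v=18 + (-3, +4) → u=-13, v=22
step 7: u=-13, v=22 + (-3, +4) → u=-16, v=26
step 8: u=-16, v=26 + (-3, +4) → u=-19, v=30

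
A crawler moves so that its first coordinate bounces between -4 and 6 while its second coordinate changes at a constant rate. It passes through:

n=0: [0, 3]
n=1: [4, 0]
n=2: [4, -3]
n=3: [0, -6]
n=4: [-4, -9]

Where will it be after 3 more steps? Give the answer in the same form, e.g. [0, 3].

The first coordinate reflects between -4 and 6, moving 4 per step.
  step 5: -4 → 0
  step 6: 0 → 4
  step 7: 4 → 4
The second coordinate changes by -3 each step: at step 7 it is -18.

[4, -18]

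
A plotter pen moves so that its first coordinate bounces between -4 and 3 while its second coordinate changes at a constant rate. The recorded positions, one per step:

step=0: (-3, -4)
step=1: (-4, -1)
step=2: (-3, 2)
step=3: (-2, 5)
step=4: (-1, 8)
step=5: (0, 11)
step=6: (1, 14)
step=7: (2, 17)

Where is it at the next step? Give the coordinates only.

The first coordinate travels 1 per step and bounces off the walls at -4 and 3.
  step 8: 2 → 3
The second coordinate changes by +3 each step: at step 8 it is 20.

(3, 20)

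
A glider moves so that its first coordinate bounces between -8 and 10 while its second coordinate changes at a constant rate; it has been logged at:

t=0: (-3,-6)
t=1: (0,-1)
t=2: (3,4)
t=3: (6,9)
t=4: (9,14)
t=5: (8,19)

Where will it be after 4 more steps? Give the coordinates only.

(-4,39)

The first coordinate travels 3 per step and bounces off the walls at -8 and 10.
  step 6: 8 → 5
  step 7: 5 → 2
  step 8: 2 → -1
  step 9: -1 → -4
The second coordinate changes by +5 each step: at step 9 it is 39.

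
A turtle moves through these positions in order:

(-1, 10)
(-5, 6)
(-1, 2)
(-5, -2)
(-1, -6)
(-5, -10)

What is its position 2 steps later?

The first coordinate repeats the cycle [-1, -5] with period 2; step 7 mod 2 = 1, giving -5.
The second coordinate changes by -4 each step, so at step 7 it is 10 + 7·(-4) = -18.

(-5, -18)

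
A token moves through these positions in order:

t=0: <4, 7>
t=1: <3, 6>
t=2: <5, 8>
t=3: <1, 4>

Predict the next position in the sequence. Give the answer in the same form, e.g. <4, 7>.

The jumps are <-1, -1>, <+2, +2>, <-4, -4> — a geometric progression with ratio -2.
step 4: <1, 4> + <+8, +8> → <9, 12>

<9, 12>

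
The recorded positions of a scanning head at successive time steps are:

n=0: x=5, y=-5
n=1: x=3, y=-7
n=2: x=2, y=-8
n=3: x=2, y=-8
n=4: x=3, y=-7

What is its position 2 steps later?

First differences are (-2, -2), (-1, -1), (+0, +0), (+1, +1); their common second difference is (+1, +1) (constant acceleration).
step 5: x=3, y=-7 + (+2, +2) → x=5, y=-5
step 6: x=5, y=-5 + (+3, +3) → x=8, y=-2

x=8, y=-2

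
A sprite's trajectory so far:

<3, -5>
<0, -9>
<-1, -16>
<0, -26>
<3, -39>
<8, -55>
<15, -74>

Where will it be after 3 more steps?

Taking differences between consecutive positions: <-3, -4>, <-1, -7>, <+1, -10>, <+3, -13>, <+5, -16>, <+7, -19>. These grow by <+2, -3> each step.
step 7: <15, -74> + <+9, -22> → <24, -96>
step 8: <24, -96> + <+11, -25> → <35, -121>
step 9: <35, -121> + <+13, -28> → <48, -149>

<48, -149>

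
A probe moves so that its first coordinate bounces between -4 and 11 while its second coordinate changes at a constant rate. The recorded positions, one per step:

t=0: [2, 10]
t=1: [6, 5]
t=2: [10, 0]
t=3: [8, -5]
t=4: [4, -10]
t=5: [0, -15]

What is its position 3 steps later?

[4, -30]

The first coordinate reflects between -4 and 11, moving 4 per step.
  step 6: 0 → -4
  step 7: -4 → 0
  step 8: 0 → 4
The second coordinate changes by -5 each step: at step 8 it is -30.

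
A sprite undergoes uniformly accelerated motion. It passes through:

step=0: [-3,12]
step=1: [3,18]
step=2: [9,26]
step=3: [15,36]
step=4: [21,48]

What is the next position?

[27,62]

Taking differences between consecutive positions: [+6,+6], [+6,+8], [+6,+10], [+6,+12]. These grow by [+0,+2] each step.
step 5: [21,48] + [+6,+14] → [27,62]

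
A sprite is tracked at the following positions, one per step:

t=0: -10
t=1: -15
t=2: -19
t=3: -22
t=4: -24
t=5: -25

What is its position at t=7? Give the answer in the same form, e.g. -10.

-24

First differences are -5, -4, -3, -2, -1; their common second difference is +1 (constant acceleration).
step 6: -25 + 0 → -25
step 7: -25 + 1 → -24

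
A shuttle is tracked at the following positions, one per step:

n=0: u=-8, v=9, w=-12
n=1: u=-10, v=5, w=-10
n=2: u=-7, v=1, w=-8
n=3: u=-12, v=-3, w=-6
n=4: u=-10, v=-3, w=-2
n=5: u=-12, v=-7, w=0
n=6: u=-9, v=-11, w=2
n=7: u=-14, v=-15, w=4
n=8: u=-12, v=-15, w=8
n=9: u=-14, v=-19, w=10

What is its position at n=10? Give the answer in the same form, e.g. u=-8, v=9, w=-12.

The moves between consecutive positions are (-2,-4,+2), (+3,-4,+2), (-5,-4,+2), (+2,+0,+4), (-2,-4,+2), (+3,-4,+2), (-5,-4,+2), (+2,+0,+4), (-2,-4,+2); they repeat the 4-cycle [(-2,-4,+2), (+3,-4,+2), (-5,-4,+2), (+2,+0,+4)].
step 10: apply (+3,-4,+2) → u=-11, v=-23, w=12

u=-11, v=-23, w=12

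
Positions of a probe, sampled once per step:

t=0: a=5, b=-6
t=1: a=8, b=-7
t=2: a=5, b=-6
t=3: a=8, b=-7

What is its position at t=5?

a=8, b=-7

The jumps are (+3, -1), (-3, +1), (+3, -1) — a geometric progression with ratio -1.
step 4: a=8, b=-7 + (-3, +1) → a=5, b=-6
step 5: a=5, b=-6 + (+3, -1) → a=8, b=-7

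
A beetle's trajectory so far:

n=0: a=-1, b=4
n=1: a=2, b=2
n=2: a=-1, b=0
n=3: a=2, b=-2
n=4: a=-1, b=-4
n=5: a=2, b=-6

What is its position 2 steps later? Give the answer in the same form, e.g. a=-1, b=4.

A: cycles through -1, 2 every 2 steps. Step 7 lands at position 1 of the cycle → 2.
B: linear, -2 per step → -10 at step 7.

a=2, b=-10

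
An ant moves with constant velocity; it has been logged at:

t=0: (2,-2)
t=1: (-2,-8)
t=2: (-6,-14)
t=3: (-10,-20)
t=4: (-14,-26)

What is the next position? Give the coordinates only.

(-18,-32)

The position changes by (-4,-6) every step.
step 5: (-14,-26) + (-4,-6) → (-18,-32)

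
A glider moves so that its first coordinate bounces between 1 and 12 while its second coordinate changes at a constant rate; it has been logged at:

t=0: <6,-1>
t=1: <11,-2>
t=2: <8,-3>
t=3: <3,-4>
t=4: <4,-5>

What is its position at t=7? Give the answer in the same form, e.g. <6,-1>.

<5,-8>

The first coordinate reflects between 1 and 12, moving 5 per step.
  step 5: 4 → 9
  step 6: 9 → 10
  step 7: 10 → 5
The second coordinate changes by -1 each step: at step 7 it is -8.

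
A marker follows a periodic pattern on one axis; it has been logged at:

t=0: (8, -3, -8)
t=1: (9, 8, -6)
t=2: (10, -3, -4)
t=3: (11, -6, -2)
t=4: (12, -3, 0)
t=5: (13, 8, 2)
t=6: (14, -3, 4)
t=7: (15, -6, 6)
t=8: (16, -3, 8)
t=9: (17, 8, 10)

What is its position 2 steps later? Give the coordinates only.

(19, -6, 14)

The first coordinate changes by +1 each step, so at step 11 it is 8 + 11·(1) = 19.
The second coordinate repeats the cycle [-3, 8, -3, -6] with period 4; step 11 mod 4 = 3, giving -6.
The third coordinate changes by +2 each step, so at step 11 it is -8 + 11·(2) = 14.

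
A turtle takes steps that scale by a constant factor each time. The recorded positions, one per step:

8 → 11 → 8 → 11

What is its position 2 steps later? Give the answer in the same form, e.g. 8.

11

The jumps are +3, -3, +3 — a geometric progression with ratio -1.
step 4: 11 − 3 → 8
step 5: 8 + 3 → 11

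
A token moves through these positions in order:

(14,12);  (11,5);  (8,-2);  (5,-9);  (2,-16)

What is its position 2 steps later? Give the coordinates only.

The position changes by (-3,-7) every step.
step 5: (2,-16) + (-3,-7) → (-1,-23)
step 6: (-1,-23) + (-3,-7) → (-4,-30)

(-4,-30)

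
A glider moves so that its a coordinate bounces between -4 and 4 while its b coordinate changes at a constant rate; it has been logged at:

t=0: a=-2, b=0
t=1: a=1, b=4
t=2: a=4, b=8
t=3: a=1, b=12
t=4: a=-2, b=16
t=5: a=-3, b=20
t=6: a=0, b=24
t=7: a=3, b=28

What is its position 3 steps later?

The a coordinate travels 3 per step and bounces off the walls at -4 and 4.
  step 8: 3 → 2
  step 9: 2 → -1
  step 10: -1 → -4
The b coordinate changes by +4 each step: at step 10 it is 40.

a=-4, b=40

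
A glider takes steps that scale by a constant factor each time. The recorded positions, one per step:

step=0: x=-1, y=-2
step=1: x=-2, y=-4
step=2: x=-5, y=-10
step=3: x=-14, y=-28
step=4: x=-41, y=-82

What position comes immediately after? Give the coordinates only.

x=-122, y=-244

Consecutive displacements (-1, -2), (-3, -6), (-9, -18), (-27, -54) scale by a factor of 3 each step.
step 5: x=-41, y=-82 + (-81, -162) → x=-122, y=-244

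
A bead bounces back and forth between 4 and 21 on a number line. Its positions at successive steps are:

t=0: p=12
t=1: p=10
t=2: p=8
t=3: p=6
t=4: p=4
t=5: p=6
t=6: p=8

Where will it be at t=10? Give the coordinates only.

p=16

The value reflects between 4 and 21, moving 2 per step.
  step 7: 8 → 10
  step 8: 10 → 12
  step 9: 12 → 14
  step 10: 14 → 16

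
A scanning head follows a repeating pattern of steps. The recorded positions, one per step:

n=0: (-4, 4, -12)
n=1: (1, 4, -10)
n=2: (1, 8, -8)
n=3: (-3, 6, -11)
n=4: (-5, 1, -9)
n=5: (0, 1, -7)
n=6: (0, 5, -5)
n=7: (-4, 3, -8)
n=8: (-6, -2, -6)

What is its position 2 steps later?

Differencing gives (+5, +0, +2), (+0, +4, +2), (-4, -2, -3), (-2, -5, +2), (+5, +0, +2), (+0, +4, +2), (-4, -2, -3), (-2, -5, +2). This is the pattern (+5, +0, +2), (+0, +4, +2), (-4, -2, -3), (-2, -5, +2) repeated.
step 9: apply (+5, +0, +2) → (-1, -2, -4)
step 10: apply (+0, +4, +2) → (-1, 2, -2)

(-1, 2, -2)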